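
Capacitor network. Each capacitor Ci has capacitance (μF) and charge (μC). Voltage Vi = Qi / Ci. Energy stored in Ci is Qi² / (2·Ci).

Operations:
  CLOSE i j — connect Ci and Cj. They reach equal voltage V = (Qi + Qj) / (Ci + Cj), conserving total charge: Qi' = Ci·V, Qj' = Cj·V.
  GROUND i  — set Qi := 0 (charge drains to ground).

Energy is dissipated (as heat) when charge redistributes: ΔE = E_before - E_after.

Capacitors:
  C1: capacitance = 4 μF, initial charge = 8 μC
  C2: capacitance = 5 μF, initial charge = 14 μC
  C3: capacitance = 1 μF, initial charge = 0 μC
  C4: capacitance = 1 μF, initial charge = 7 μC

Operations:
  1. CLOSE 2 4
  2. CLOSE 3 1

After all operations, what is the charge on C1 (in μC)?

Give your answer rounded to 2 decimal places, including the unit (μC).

Initial: C1(4μF, Q=8μC, V=2.00V), C2(5μF, Q=14μC, V=2.80V), C3(1μF, Q=0μC, V=0.00V), C4(1μF, Q=7μC, V=7.00V)
Op 1: CLOSE 2-4: Q_total=21.00, C_total=6.00, V=3.50; Q2=17.50, Q4=3.50; dissipated=7.350
Op 2: CLOSE 3-1: Q_total=8.00, C_total=5.00, V=1.60; Q3=1.60, Q1=6.40; dissipated=1.600
Final charges: Q1=6.40, Q2=17.50, Q3=1.60, Q4=3.50

Answer: 6.40 μC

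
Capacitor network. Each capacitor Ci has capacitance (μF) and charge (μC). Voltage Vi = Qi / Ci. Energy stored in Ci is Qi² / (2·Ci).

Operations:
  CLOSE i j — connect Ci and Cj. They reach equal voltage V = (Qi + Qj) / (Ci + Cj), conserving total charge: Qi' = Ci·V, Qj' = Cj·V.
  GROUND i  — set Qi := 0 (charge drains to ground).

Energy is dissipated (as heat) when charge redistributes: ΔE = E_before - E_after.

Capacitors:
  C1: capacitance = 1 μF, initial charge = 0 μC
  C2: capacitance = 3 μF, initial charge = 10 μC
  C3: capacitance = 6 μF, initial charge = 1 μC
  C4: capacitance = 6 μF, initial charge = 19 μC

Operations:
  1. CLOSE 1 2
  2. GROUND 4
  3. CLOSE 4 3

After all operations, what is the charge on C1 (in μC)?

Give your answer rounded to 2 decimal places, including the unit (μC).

Initial: C1(1μF, Q=0μC, V=0.00V), C2(3μF, Q=10μC, V=3.33V), C3(6μF, Q=1μC, V=0.17V), C4(6μF, Q=19μC, V=3.17V)
Op 1: CLOSE 1-2: Q_total=10.00, C_total=4.00, V=2.50; Q1=2.50, Q2=7.50; dissipated=4.167
Op 2: GROUND 4: Q4=0; energy lost=30.083
Op 3: CLOSE 4-3: Q_total=1.00, C_total=12.00, V=0.08; Q4=0.50, Q3=0.50; dissipated=0.042
Final charges: Q1=2.50, Q2=7.50, Q3=0.50, Q4=0.50

Answer: 2.50 μC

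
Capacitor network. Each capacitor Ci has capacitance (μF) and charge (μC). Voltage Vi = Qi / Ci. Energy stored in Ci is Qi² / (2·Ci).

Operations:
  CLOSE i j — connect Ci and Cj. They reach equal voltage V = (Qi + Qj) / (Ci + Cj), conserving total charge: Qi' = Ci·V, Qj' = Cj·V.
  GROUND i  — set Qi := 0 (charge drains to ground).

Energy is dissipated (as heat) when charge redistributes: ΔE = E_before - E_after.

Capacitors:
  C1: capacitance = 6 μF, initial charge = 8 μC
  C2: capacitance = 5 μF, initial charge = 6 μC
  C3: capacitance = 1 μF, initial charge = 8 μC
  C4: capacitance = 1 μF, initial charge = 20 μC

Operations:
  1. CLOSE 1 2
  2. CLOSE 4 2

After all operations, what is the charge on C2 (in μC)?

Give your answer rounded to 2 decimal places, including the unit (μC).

Answer: 21.97 μC

Derivation:
Initial: C1(6μF, Q=8μC, V=1.33V), C2(5μF, Q=6μC, V=1.20V), C3(1μF, Q=8μC, V=8.00V), C4(1μF, Q=20μC, V=20.00V)
Op 1: CLOSE 1-2: Q_total=14.00, C_total=11.00, V=1.27; Q1=7.64, Q2=6.36; dissipated=0.024
Op 2: CLOSE 4-2: Q_total=26.36, C_total=6.00, V=4.39; Q4=4.39, Q2=21.97; dissipated=146.129
Final charges: Q1=7.64, Q2=21.97, Q3=8.00, Q4=4.39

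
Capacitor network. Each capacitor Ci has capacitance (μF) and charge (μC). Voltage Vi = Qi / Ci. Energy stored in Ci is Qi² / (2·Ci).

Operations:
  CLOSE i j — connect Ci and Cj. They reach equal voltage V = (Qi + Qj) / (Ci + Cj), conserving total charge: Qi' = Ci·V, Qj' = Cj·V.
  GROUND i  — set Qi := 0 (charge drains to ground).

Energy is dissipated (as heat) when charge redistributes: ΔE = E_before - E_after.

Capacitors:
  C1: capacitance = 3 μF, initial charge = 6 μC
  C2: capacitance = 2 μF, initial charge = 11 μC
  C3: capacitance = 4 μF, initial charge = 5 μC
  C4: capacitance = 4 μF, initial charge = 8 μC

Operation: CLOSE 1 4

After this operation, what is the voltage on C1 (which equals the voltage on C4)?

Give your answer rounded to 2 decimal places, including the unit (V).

Initial: C1(3μF, Q=6μC, V=2.00V), C2(2μF, Q=11μC, V=5.50V), C3(4μF, Q=5μC, V=1.25V), C4(4μF, Q=8μC, V=2.00V)
Op 1: CLOSE 1-4: Q_total=14.00, C_total=7.00, V=2.00; Q1=6.00, Q4=8.00; dissipated=0.000

Answer: 2.00 V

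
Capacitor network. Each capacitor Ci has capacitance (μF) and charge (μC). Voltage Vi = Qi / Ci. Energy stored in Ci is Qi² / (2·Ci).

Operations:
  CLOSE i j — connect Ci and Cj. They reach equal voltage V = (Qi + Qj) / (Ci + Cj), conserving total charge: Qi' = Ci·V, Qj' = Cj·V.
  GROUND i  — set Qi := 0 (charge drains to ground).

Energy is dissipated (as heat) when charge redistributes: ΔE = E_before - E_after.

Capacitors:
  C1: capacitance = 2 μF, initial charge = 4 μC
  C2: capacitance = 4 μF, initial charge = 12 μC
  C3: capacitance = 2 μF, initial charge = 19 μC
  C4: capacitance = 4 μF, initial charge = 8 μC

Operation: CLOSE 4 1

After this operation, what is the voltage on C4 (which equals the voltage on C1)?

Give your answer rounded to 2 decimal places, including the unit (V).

Initial: C1(2μF, Q=4μC, V=2.00V), C2(4μF, Q=12μC, V=3.00V), C3(2μF, Q=19μC, V=9.50V), C4(4μF, Q=8μC, V=2.00V)
Op 1: CLOSE 4-1: Q_total=12.00, C_total=6.00, V=2.00; Q4=8.00, Q1=4.00; dissipated=0.000

Answer: 2.00 V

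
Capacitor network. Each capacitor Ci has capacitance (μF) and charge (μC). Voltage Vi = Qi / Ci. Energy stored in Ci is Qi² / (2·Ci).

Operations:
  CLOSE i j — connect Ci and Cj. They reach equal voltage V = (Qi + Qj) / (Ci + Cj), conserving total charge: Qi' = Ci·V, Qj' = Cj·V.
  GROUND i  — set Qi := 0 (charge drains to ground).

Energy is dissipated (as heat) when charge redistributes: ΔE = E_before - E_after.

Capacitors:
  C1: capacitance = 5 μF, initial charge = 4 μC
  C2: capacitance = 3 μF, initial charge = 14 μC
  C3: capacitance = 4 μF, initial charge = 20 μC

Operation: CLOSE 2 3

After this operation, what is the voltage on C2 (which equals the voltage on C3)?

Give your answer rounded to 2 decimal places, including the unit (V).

Answer: 4.86 V

Derivation:
Initial: C1(5μF, Q=4μC, V=0.80V), C2(3μF, Q=14μC, V=4.67V), C3(4μF, Q=20μC, V=5.00V)
Op 1: CLOSE 2-3: Q_total=34.00, C_total=7.00, V=4.86; Q2=14.57, Q3=19.43; dissipated=0.095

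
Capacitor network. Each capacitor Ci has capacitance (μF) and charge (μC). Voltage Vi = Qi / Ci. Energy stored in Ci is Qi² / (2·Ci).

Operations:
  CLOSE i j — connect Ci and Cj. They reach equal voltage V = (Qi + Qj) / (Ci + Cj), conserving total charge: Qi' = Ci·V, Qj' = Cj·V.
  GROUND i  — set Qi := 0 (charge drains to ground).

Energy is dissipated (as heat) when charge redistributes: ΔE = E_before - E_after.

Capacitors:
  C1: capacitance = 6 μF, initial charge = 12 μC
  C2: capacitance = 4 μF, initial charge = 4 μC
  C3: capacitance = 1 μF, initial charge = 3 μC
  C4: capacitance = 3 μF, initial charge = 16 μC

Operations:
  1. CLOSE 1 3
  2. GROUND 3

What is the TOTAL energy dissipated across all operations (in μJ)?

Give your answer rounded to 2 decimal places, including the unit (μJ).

Initial: C1(6μF, Q=12μC, V=2.00V), C2(4μF, Q=4μC, V=1.00V), C3(1μF, Q=3μC, V=3.00V), C4(3μF, Q=16μC, V=5.33V)
Op 1: CLOSE 1-3: Q_total=15.00, C_total=7.00, V=2.14; Q1=12.86, Q3=2.14; dissipated=0.429
Op 2: GROUND 3: Q3=0; energy lost=2.296
Total dissipated: 2.724 μJ

Answer: 2.72 μJ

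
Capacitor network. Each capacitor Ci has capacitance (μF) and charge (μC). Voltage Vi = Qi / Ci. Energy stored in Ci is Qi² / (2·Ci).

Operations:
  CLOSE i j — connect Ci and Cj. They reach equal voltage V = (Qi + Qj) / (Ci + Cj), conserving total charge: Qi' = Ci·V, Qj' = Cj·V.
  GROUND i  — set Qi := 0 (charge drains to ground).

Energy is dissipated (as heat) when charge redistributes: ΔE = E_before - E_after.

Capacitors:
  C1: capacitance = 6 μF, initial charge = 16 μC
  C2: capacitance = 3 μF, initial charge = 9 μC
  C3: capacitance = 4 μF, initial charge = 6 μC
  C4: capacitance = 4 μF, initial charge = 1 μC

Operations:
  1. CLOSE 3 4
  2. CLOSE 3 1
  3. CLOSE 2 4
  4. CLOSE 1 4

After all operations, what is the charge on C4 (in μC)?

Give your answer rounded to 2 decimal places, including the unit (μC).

Answer: 7.54 μC

Derivation:
Initial: C1(6μF, Q=16μC, V=2.67V), C2(3μF, Q=9μC, V=3.00V), C3(4μF, Q=6μC, V=1.50V), C4(4μF, Q=1μC, V=0.25V)
Op 1: CLOSE 3-4: Q_total=7.00, C_total=8.00, V=0.88; Q3=3.50, Q4=3.50; dissipated=1.562
Op 2: CLOSE 3-1: Q_total=19.50, C_total=10.00, V=1.95; Q3=7.80, Q1=11.70; dissipated=3.852
Op 3: CLOSE 2-4: Q_total=12.50, C_total=7.00, V=1.79; Q2=5.36, Q4=7.14; dissipated=3.871
Op 4: CLOSE 1-4: Q_total=18.84, C_total=10.00, V=1.88; Q1=11.31, Q4=7.54; dissipated=0.032
Final charges: Q1=11.31, Q2=5.36, Q3=7.80, Q4=7.54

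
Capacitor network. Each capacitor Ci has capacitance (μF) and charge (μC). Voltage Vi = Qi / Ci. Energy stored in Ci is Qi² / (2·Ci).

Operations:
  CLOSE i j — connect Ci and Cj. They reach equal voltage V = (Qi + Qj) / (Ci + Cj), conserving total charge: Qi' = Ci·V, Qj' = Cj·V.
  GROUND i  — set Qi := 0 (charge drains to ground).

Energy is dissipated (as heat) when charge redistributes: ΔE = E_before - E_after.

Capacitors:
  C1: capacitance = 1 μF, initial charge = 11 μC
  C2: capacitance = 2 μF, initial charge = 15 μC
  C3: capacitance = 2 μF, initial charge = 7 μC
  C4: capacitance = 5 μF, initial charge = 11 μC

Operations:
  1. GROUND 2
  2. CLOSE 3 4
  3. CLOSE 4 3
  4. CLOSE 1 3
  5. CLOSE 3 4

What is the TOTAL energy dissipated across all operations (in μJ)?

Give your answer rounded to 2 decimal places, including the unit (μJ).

Answer: 86.78 μJ

Derivation:
Initial: C1(1μF, Q=11μC, V=11.00V), C2(2μF, Q=15μC, V=7.50V), C3(2μF, Q=7μC, V=3.50V), C4(5μF, Q=11μC, V=2.20V)
Op 1: GROUND 2: Q2=0; energy lost=56.250
Op 2: CLOSE 3-4: Q_total=18.00, C_total=7.00, V=2.57; Q3=5.14, Q4=12.86; dissipated=1.207
Op 3: CLOSE 4-3: Q_total=18.00, C_total=7.00, V=2.57; Q4=12.86, Q3=5.14; dissipated=0.000
Op 4: CLOSE 1-3: Q_total=16.14, C_total=3.00, V=5.38; Q1=5.38, Q3=10.76; dissipated=23.680
Op 5: CLOSE 3-4: Q_total=23.62, C_total=7.00, V=3.37; Q3=6.75, Q4=16.87; dissipated=5.638
Total dissipated: 86.776 μJ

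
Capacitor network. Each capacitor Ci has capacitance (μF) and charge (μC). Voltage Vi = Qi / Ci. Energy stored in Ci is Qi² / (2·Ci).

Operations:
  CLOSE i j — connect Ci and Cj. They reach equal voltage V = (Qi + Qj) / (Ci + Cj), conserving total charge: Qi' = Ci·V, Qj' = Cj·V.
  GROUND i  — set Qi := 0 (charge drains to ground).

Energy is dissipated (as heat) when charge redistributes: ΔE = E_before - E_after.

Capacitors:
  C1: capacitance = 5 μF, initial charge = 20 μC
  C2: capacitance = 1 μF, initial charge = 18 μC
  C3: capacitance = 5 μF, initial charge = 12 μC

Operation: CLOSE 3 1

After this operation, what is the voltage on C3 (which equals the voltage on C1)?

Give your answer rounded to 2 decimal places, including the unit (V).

Answer: 3.20 V

Derivation:
Initial: C1(5μF, Q=20μC, V=4.00V), C2(1μF, Q=18μC, V=18.00V), C3(5μF, Q=12μC, V=2.40V)
Op 1: CLOSE 3-1: Q_total=32.00, C_total=10.00, V=3.20; Q3=16.00, Q1=16.00; dissipated=3.200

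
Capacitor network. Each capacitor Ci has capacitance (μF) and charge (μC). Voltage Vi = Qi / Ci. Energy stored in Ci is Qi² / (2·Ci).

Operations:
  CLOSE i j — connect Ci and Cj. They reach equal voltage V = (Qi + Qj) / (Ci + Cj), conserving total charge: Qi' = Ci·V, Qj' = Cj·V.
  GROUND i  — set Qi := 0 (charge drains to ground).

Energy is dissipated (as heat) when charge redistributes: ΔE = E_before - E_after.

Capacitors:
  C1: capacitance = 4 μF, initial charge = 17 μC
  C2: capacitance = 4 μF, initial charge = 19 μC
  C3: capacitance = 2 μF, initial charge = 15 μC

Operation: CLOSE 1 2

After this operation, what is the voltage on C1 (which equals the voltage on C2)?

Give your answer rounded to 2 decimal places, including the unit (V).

Answer: 4.50 V

Derivation:
Initial: C1(4μF, Q=17μC, V=4.25V), C2(4μF, Q=19μC, V=4.75V), C3(2μF, Q=15μC, V=7.50V)
Op 1: CLOSE 1-2: Q_total=36.00, C_total=8.00, V=4.50; Q1=18.00, Q2=18.00; dissipated=0.250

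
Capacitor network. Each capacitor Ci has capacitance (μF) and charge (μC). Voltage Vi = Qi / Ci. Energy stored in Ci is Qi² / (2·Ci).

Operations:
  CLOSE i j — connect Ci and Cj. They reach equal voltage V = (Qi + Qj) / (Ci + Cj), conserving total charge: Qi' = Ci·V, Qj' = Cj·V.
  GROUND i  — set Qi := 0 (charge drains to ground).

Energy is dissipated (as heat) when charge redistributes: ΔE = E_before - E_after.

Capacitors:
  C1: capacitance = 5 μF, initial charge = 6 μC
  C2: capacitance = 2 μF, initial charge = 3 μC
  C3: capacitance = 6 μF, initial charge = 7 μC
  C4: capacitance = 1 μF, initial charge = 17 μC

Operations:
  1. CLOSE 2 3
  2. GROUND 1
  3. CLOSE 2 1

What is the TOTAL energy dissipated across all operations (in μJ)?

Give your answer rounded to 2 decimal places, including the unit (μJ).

Initial: C1(5μF, Q=6μC, V=1.20V), C2(2μF, Q=3μC, V=1.50V), C3(6μF, Q=7μC, V=1.17V), C4(1μF, Q=17μC, V=17.00V)
Op 1: CLOSE 2-3: Q_total=10.00, C_total=8.00, V=1.25; Q2=2.50, Q3=7.50; dissipated=0.083
Op 2: GROUND 1: Q1=0; energy lost=3.600
Op 3: CLOSE 2-1: Q_total=2.50, C_total=7.00, V=0.36; Q2=0.71, Q1=1.79; dissipated=1.116
Total dissipated: 4.799 μJ

Answer: 4.80 μJ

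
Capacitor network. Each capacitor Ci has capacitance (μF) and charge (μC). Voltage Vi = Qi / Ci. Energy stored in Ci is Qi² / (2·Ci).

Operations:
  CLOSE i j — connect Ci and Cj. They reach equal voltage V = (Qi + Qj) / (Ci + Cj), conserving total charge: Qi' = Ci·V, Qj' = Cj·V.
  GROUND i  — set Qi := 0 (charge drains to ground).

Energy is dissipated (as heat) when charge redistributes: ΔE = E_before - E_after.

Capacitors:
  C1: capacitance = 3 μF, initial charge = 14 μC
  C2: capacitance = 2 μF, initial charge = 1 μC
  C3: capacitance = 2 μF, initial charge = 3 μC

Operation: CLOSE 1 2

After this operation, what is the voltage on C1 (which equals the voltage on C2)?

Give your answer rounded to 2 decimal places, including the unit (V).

Initial: C1(3μF, Q=14μC, V=4.67V), C2(2μF, Q=1μC, V=0.50V), C3(2μF, Q=3μC, V=1.50V)
Op 1: CLOSE 1-2: Q_total=15.00, C_total=5.00, V=3.00; Q1=9.00, Q2=6.00; dissipated=10.417

Answer: 3.00 V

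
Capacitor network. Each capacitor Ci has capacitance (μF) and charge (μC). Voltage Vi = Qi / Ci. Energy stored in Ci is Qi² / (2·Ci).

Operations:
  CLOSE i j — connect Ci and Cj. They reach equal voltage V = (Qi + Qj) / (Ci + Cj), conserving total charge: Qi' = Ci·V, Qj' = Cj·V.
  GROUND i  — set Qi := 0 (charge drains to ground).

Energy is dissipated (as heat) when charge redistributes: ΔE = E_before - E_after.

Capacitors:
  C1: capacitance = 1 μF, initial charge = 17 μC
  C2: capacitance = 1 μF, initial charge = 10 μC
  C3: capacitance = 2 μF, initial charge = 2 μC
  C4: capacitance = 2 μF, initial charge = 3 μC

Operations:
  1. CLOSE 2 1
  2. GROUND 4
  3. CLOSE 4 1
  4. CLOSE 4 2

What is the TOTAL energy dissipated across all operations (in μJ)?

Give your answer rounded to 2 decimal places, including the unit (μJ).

Initial: C1(1μF, Q=17μC, V=17.00V), C2(1μF, Q=10μC, V=10.00V), C3(2μF, Q=2μC, V=1.00V), C4(2μF, Q=3μC, V=1.50V)
Op 1: CLOSE 2-1: Q_total=27.00, C_total=2.00, V=13.50; Q2=13.50, Q1=13.50; dissipated=12.250
Op 2: GROUND 4: Q4=0; energy lost=2.250
Op 3: CLOSE 4-1: Q_total=13.50, C_total=3.00, V=4.50; Q4=9.00, Q1=4.50; dissipated=60.750
Op 4: CLOSE 4-2: Q_total=22.50, C_total=3.00, V=7.50; Q4=15.00, Q2=7.50; dissipated=27.000
Total dissipated: 102.250 μJ

Answer: 102.25 μJ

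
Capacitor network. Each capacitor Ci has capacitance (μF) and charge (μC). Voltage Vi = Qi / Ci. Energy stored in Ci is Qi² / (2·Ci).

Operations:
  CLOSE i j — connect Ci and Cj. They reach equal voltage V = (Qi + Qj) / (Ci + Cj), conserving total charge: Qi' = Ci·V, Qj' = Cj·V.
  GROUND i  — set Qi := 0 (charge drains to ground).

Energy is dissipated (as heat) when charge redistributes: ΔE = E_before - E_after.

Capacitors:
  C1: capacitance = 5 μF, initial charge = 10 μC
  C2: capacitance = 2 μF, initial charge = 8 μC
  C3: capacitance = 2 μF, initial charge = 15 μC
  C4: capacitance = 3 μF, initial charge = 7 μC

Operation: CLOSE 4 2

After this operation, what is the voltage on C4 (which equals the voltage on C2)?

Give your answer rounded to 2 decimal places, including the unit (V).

Answer: 3.00 V

Derivation:
Initial: C1(5μF, Q=10μC, V=2.00V), C2(2μF, Q=8μC, V=4.00V), C3(2μF, Q=15μC, V=7.50V), C4(3μF, Q=7μC, V=2.33V)
Op 1: CLOSE 4-2: Q_total=15.00, C_total=5.00, V=3.00; Q4=9.00, Q2=6.00; dissipated=1.667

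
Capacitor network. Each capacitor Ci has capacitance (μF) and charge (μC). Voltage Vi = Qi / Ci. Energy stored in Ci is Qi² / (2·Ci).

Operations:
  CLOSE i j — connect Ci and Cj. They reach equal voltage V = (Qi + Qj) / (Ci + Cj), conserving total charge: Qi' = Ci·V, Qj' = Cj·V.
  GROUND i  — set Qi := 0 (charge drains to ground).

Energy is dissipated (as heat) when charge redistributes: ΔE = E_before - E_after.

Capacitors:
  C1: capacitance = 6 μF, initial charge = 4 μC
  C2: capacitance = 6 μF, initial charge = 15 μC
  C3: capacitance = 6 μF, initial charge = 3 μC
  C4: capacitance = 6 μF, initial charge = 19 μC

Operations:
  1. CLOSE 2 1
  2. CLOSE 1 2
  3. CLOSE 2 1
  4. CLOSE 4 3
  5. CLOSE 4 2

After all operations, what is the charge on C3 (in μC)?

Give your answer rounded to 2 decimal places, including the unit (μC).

Initial: C1(6μF, Q=4μC, V=0.67V), C2(6μF, Q=15μC, V=2.50V), C3(6μF, Q=3μC, V=0.50V), C4(6μF, Q=19μC, V=3.17V)
Op 1: CLOSE 2-1: Q_total=19.00, C_total=12.00, V=1.58; Q2=9.50, Q1=9.50; dissipated=5.042
Op 2: CLOSE 1-2: Q_total=19.00, C_total=12.00, V=1.58; Q1=9.50, Q2=9.50; dissipated=0.000
Op 3: CLOSE 2-1: Q_total=19.00, C_total=12.00, V=1.58; Q2=9.50, Q1=9.50; dissipated=0.000
Op 4: CLOSE 4-3: Q_total=22.00, C_total=12.00, V=1.83; Q4=11.00, Q3=11.00; dissipated=10.667
Op 5: CLOSE 4-2: Q_total=20.50, C_total=12.00, V=1.71; Q4=10.25, Q2=10.25; dissipated=0.094
Final charges: Q1=9.50, Q2=10.25, Q3=11.00, Q4=10.25

Answer: 11.00 μC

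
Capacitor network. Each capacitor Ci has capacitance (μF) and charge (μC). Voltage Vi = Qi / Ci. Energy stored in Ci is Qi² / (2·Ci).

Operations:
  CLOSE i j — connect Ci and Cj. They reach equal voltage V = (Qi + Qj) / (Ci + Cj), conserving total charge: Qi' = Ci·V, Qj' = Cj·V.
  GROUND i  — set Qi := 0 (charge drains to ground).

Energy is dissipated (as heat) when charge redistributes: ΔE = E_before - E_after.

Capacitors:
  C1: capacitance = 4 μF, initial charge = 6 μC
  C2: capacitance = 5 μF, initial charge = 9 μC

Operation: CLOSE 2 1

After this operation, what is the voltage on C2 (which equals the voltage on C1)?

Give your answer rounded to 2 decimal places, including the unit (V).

Initial: C1(4μF, Q=6μC, V=1.50V), C2(5μF, Q=9μC, V=1.80V)
Op 1: CLOSE 2-1: Q_total=15.00, C_total=9.00, V=1.67; Q2=8.33, Q1=6.67; dissipated=0.100

Answer: 1.67 V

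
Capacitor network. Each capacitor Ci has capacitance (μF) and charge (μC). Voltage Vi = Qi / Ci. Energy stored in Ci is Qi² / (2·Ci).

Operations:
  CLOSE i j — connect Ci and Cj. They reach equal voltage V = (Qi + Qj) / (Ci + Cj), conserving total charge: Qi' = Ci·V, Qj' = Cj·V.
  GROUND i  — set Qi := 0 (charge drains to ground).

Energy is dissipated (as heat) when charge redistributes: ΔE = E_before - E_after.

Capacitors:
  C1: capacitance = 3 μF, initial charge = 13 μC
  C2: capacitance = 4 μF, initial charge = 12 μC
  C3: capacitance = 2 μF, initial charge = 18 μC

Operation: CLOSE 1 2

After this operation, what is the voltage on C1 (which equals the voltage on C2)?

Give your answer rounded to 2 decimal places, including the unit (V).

Initial: C1(3μF, Q=13μC, V=4.33V), C2(4μF, Q=12μC, V=3.00V), C3(2μF, Q=18μC, V=9.00V)
Op 1: CLOSE 1-2: Q_total=25.00, C_total=7.00, V=3.57; Q1=10.71, Q2=14.29; dissipated=1.524

Answer: 3.57 V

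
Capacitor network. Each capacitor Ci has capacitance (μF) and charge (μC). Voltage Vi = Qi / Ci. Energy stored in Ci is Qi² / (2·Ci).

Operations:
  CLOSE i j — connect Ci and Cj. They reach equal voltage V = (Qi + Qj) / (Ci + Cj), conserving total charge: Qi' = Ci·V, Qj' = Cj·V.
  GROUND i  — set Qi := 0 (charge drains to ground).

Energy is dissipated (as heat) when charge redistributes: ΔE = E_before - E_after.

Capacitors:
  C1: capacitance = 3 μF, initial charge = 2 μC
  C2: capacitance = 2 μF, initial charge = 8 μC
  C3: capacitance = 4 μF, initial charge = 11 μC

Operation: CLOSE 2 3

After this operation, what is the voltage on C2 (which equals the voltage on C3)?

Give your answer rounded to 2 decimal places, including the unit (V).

Initial: C1(3μF, Q=2μC, V=0.67V), C2(2μF, Q=8μC, V=4.00V), C3(4μF, Q=11μC, V=2.75V)
Op 1: CLOSE 2-3: Q_total=19.00, C_total=6.00, V=3.17; Q2=6.33, Q3=12.67; dissipated=1.042

Answer: 3.17 V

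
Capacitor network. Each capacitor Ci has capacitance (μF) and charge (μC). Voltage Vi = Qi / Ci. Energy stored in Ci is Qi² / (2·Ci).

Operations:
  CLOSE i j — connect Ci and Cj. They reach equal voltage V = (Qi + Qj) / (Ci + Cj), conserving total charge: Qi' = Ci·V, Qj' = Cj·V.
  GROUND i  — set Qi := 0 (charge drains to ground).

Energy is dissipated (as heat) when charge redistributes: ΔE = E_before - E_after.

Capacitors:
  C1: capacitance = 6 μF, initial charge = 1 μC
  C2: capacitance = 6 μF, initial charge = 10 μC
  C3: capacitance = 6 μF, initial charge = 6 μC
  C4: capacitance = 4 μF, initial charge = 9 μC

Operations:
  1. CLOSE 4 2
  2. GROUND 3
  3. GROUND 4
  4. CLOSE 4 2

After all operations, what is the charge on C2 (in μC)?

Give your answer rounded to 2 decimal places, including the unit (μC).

Initial: C1(6μF, Q=1μC, V=0.17V), C2(6μF, Q=10μC, V=1.67V), C3(6μF, Q=6μC, V=1.00V), C4(4μF, Q=9μC, V=2.25V)
Op 1: CLOSE 4-2: Q_total=19.00, C_total=10.00, V=1.90; Q4=7.60, Q2=11.40; dissipated=0.408
Op 2: GROUND 3: Q3=0; energy lost=3.000
Op 3: GROUND 4: Q4=0; energy lost=7.220
Op 4: CLOSE 4-2: Q_total=11.40, C_total=10.00, V=1.14; Q4=4.56, Q2=6.84; dissipated=4.332
Final charges: Q1=1.00, Q2=6.84, Q3=0.00, Q4=4.56

Answer: 6.84 μC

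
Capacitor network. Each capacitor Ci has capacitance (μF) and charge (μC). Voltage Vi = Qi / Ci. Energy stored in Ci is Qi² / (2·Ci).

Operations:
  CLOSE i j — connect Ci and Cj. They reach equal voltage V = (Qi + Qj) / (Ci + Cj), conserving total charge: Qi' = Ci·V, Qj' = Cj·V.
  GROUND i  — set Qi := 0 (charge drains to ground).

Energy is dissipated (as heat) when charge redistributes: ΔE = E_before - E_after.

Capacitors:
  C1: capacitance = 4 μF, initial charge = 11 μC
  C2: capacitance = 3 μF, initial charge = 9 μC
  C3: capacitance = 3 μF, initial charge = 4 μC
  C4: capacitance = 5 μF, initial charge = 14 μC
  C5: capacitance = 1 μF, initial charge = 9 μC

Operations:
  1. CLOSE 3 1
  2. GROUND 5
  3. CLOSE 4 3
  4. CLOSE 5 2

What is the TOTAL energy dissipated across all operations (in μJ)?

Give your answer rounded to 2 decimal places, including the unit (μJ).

Initial: C1(4μF, Q=11μC, V=2.75V), C2(3μF, Q=9μC, V=3.00V), C3(3μF, Q=4μC, V=1.33V), C4(5μF, Q=14μC, V=2.80V), C5(1μF, Q=9μC, V=9.00V)
Op 1: CLOSE 3-1: Q_total=15.00, C_total=7.00, V=2.14; Q3=6.43, Q1=8.57; dissipated=1.720
Op 2: GROUND 5: Q5=0; energy lost=40.500
Op 3: CLOSE 4-3: Q_total=20.43, C_total=8.00, V=2.55; Q4=12.77, Q3=7.66; dissipated=0.405
Op 4: CLOSE 5-2: Q_total=9.00, C_total=4.00, V=2.25; Q5=2.25, Q2=6.75; dissipated=3.375
Total dissipated: 46.000 μJ

Answer: 46.00 μJ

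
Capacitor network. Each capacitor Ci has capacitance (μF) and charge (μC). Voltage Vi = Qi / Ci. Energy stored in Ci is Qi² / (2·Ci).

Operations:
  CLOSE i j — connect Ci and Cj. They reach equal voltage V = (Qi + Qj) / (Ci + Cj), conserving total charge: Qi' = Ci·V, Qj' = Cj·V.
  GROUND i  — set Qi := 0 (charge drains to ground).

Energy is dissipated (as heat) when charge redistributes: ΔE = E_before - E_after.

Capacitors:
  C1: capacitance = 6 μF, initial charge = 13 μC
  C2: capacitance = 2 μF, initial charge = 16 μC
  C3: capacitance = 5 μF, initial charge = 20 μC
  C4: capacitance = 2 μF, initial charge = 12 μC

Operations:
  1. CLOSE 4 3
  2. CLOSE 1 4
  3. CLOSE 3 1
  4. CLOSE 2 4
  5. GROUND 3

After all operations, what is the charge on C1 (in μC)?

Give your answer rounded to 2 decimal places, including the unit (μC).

Initial: C1(6μF, Q=13μC, V=2.17V), C2(2μF, Q=16μC, V=8.00V), C3(5μF, Q=20μC, V=4.00V), C4(2μF, Q=12μC, V=6.00V)
Op 1: CLOSE 4-3: Q_total=32.00, C_total=7.00, V=4.57; Q4=9.14, Q3=22.86; dissipated=2.857
Op 2: CLOSE 1-4: Q_total=22.14, C_total=8.00, V=2.77; Q1=16.61, Q4=5.54; dissipated=4.337
Op 3: CLOSE 3-1: Q_total=39.46, C_total=11.00, V=3.59; Q3=17.94, Q1=21.53; dissipated=4.436
Op 4: CLOSE 2-4: Q_total=21.54, C_total=4.00, V=5.38; Q2=10.77, Q4=10.77; dissipated=13.688
Op 5: GROUND 3: Q3=0; energy lost=32.178
Final charges: Q1=21.53, Q2=10.77, Q3=0.00, Q4=10.77

Answer: 21.53 μC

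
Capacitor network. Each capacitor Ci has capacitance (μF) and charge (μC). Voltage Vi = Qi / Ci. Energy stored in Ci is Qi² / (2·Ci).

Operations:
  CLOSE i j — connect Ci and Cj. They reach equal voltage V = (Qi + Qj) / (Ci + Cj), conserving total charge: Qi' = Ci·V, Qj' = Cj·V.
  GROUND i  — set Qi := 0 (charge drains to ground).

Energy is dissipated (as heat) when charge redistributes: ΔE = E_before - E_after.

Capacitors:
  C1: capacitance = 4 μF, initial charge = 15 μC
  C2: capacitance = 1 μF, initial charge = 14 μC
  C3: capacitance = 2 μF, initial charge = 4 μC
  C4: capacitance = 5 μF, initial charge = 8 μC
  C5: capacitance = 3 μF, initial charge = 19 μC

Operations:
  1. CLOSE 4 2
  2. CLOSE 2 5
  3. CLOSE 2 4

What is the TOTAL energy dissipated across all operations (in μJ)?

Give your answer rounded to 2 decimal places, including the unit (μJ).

Answer: 68.40 μJ

Derivation:
Initial: C1(4μF, Q=15μC, V=3.75V), C2(1μF, Q=14μC, V=14.00V), C3(2μF, Q=4μC, V=2.00V), C4(5μF, Q=8μC, V=1.60V), C5(3μF, Q=19μC, V=6.33V)
Op 1: CLOSE 4-2: Q_total=22.00, C_total=6.00, V=3.67; Q4=18.33, Q2=3.67; dissipated=64.067
Op 2: CLOSE 2-5: Q_total=22.67, C_total=4.00, V=5.67; Q2=5.67, Q5=17.00; dissipated=2.667
Op 3: CLOSE 2-4: Q_total=24.00, C_total=6.00, V=4.00; Q2=4.00, Q4=20.00; dissipated=1.667
Total dissipated: 68.400 μJ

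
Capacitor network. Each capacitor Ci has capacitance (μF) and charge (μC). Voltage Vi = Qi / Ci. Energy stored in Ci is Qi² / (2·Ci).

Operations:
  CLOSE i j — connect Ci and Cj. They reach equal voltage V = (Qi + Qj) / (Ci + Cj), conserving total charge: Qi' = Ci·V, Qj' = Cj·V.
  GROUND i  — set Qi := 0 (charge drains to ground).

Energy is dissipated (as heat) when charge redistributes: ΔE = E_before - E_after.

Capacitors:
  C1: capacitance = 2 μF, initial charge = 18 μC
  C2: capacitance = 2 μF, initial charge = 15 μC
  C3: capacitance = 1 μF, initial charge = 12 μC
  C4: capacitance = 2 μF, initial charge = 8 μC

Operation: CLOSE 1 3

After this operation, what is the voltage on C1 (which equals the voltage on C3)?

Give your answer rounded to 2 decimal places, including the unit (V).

Initial: C1(2μF, Q=18μC, V=9.00V), C2(2μF, Q=15μC, V=7.50V), C3(1μF, Q=12μC, V=12.00V), C4(2μF, Q=8μC, V=4.00V)
Op 1: CLOSE 1-3: Q_total=30.00, C_total=3.00, V=10.00; Q1=20.00, Q3=10.00; dissipated=3.000

Answer: 10.00 V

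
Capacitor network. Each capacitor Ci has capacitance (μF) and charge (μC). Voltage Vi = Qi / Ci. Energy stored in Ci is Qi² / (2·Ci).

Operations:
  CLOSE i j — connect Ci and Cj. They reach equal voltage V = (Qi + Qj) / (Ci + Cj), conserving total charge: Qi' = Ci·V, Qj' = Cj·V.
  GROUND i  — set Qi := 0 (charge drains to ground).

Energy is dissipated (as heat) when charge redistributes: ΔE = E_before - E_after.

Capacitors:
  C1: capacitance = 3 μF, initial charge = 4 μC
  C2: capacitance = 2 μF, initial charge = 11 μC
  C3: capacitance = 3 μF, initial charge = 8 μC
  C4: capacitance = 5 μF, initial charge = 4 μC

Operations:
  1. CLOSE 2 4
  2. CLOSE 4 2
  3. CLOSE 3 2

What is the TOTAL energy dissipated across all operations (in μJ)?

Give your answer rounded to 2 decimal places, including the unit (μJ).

Initial: C1(3μF, Q=4μC, V=1.33V), C2(2μF, Q=11μC, V=5.50V), C3(3μF, Q=8μC, V=2.67V), C4(5μF, Q=4μC, V=0.80V)
Op 1: CLOSE 2-4: Q_total=15.00, C_total=7.00, V=2.14; Q2=4.29, Q4=10.71; dissipated=15.779
Op 2: CLOSE 4-2: Q_total=15.00, C_total=7.00, V=2.14; Q4=10.71, Q2=4.29; dissipated=0.000
Op 3: CLOSE 3-2: Q_total=12.29, C_total=5.00, V=2.46; Q3=7.37, Q2=4.91; dissipated=0.165
Total dissipated: 15.943 μJ

Answer: 15.94 μJ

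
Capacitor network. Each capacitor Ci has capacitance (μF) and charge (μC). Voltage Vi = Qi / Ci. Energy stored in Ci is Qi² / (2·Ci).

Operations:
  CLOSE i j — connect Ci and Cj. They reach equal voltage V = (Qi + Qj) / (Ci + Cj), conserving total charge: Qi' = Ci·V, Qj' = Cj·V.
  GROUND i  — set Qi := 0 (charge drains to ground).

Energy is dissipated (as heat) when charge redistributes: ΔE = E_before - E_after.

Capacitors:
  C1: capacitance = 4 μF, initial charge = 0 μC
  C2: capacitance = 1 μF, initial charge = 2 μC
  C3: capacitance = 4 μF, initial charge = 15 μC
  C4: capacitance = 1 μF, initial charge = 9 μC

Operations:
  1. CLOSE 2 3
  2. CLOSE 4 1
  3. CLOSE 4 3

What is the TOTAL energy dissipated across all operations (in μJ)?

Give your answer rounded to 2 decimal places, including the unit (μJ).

Answer: 34.65 μJ

Derivation:
Initial: C1(4μF, Q=0μC, V=0.00V), C2(1μF, Q=2μC, V=2.00V), C3(4μF, Q=15μC, V=3.75V), C4(1μF, Q=9μC, V=9.00V)
Op 1: CLOSE 2-3: Q_total=17.00, C_total=5.00, V=3.40; Q2=3.40, Q3=13.60; dissipated=1.225
Op 2: CLOSE 4-1: Q_total=9.00, C_total=5.00, V=1.80; Q4=1.80, Q1=7.20; dissipated=32.400
Op 3: CLOSE 4-3: Q_total=15.40, C_total=5.00, V=3.08; Q4=3.08, Q3=12.32; dissipated=1.024
Total dissipated: 34.649 μJ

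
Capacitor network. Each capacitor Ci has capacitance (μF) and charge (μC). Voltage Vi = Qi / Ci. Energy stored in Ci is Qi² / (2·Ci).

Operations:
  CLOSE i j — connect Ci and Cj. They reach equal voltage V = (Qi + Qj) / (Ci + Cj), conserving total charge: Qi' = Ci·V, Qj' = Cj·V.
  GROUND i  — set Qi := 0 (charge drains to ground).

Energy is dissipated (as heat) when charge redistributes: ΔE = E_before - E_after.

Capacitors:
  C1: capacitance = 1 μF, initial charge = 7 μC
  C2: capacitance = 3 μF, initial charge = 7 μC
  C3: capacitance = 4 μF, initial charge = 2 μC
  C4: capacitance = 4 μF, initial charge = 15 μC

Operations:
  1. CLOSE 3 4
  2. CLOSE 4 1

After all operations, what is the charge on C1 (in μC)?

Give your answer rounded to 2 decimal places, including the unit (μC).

Initial: C1(1μF, Q=7μC, V=7.00V), C2(3μF, Q=7μC, V=2.33V), C3(4μF, Q=2μC, V=0.50V), C4(4μF, Q=15μC, V=3.75V)
Op 1: CLOSE 3-4: Q_total=17.00, C_total=8.00, V=2.12; Q3=8.50, Q4=8.50; dissipated=10.562
Op 2: CLOSE 4-1: Q_total=15.50, C_total=5.00, V=3.10; Q4=12.40, Q1=3.10; dissipated=9.506
Final charges: Q1=3.10, Q2=7.00, Q3=8.50, Q4=12.40

Answer: 3.10 μC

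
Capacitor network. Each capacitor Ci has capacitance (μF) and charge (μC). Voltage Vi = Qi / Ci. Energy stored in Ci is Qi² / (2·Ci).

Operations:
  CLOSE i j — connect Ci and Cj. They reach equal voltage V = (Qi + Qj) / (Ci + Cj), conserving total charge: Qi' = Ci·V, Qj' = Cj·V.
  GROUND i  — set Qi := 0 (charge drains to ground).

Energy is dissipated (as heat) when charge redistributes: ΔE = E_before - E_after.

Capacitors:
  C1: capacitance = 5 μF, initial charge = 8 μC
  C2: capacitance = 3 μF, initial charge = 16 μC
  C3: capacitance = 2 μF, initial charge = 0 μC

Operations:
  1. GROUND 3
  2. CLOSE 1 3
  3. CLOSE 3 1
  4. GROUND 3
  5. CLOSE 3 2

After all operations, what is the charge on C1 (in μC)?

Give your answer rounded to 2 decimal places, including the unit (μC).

Answer: 5.71 μC

Derivation:
Initial: C1(5μF, Q=8μC, V=1.60V), C2(3μF, Q=16μC, V=5.33V), C3(2μF, Q=0μC, V=0.00V)
Op 1: GROUND 3: Q3=0; energy lost=0.000
Op 2: CLOSE 1-3: Q_total=8.00, C_total=7.00, V=1.14; Q1=5.71, Q3=2.29; dissipated=1.829
Op 3: CLOSE 3-1: Q_total=8.00, C_total=7.00, V=1.14; Q3=2.29, Q1=5.71; dissipated=0.000
Op 4: GROUND 3: Q3=0; energy lost=1.306
Op 5: CLOSE 3-2: Q_total=16.00, C_total=5.00, V=3.20; Q3=6.40, Q2=9.60; dissipated=17.067
Final charges: Q1=5.71, Q2=9.60, Q3=6.40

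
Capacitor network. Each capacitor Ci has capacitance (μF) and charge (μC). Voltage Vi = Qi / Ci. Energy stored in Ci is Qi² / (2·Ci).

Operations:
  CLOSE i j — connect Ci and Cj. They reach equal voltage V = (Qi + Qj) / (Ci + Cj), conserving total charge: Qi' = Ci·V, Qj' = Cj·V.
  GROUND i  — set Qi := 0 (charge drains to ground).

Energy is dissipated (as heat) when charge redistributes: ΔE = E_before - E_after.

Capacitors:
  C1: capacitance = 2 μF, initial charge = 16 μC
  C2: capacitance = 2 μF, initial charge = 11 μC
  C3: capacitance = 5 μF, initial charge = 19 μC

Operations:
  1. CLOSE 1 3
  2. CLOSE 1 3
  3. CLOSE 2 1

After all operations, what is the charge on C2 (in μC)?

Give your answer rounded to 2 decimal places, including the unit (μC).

Answer: 10.50 μC

Derivation:
Initial: C1(2μF, Q=16μC, V=8.00V), C2(2μF, Q=11μC, V=5.50V), C3(5μF, Q=19μC, V=3.80V)
Op 1: CLOSE 1-3: Q_total=35.00, C_total=7.00, V=5.00; Q1=10.00, Q3=25.00; dissipated=12.600
Op 2: CLOSE 1-3: Q_total=35.00, C_total=7.00, V=5.00; Q1=10.00, Q3=25.00; dissipated=0.000
Op 3: CLOSE 2-1: Q_total=21.00, C_total=4.00, V=5.25; Q2=10.50, Q1=10.50; dissipated=0.125
Final charges: Q1=10.50, Q2=10.50, Q3=25.00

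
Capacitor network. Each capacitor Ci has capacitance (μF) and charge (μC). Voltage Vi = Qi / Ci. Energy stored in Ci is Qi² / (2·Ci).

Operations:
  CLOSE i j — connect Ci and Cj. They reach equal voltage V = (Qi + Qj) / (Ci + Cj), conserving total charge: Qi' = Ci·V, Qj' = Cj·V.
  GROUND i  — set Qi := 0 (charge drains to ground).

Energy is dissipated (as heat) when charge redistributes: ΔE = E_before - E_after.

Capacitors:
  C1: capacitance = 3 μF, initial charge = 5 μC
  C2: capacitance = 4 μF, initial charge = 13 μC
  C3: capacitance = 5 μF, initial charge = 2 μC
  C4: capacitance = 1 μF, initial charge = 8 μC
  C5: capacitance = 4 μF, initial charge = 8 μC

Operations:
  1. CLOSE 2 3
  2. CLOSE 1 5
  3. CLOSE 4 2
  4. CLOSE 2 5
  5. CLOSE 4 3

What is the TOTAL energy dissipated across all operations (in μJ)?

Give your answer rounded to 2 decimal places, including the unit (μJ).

Answer: 26.99 μJ

Derivation:
Initial: C1(3μF, Q=5μC, V=1.67V), C2(4μF, Q=13μC, V=3.25V), C3(5μF, Q=2μC, V=0.40V), C4(1μF, Q=8μC, V=8.00V), C5(4μF, Q=8μC, V=2.00V)
Op 1: CLOSE 2-3: Q_total=15.00, C_total=9.00, V=1.67; Q2=6.67, Q3=8.33; dissipated=9.025
Op 2: CLOSE 1-5: Q_total=13.00, C_total=7.00, V=1.86; Q1=5.57, Q5=7.43; dissipated=0.095
Op 3: CLOSE 4-2: Q_total=14.67, C_total=5.00, V=2.93; Q4=2.93, Q2=11.73; dissipated=16.044
Op 4: CLOSE 2-5: Q_total=19.16, C_total=8.00, V=2.40; Q2=9.58, Q5=9.58; dissipated=1.158
Op 5: CLOSE 4-3: Q_total=11.27, C_total=6.00, V=1.88; Q4=1.88, Q3=9.39; dissipated=0.669
Total dissipated: 26.991 μJ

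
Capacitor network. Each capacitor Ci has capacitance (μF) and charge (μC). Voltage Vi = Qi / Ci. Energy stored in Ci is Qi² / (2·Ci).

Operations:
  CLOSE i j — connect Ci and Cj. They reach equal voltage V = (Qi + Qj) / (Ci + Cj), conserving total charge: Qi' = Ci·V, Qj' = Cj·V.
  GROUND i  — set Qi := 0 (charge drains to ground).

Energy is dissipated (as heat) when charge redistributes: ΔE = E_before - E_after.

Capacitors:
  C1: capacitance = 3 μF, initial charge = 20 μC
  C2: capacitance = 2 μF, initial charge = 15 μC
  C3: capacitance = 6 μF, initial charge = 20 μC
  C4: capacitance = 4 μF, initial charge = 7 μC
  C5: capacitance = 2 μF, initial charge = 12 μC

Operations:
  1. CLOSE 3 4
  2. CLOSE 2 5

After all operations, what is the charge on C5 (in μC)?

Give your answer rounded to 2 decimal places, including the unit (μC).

Initial: C1(3μF, Q=20μC, V=6.67V), C2(2μF, Q=15μC, V=7.50V), C3(6μF, Q=20μC, V=3.33V), C4(4μF, Q=7μC, V=1.75V), C5(2μF, Q=12μC, V=6.00V)
Op 1: CLOSE 3-4: Q_total=27.00, C_total=10.00, V=2.70; Q3=16.20, Q4=10.80; dissipated=3.008
Op 2: CLOSE 2-5: Q_total=27.00, C_total=4.00, V=6.75; Q2=13.50, Q5=13.50; dissipated=1.125
Final charges: Q1=20.00, Q2=13.50, Q3=16.20, Q4=10.80, Q5=13.50

Answer: 13.50 μC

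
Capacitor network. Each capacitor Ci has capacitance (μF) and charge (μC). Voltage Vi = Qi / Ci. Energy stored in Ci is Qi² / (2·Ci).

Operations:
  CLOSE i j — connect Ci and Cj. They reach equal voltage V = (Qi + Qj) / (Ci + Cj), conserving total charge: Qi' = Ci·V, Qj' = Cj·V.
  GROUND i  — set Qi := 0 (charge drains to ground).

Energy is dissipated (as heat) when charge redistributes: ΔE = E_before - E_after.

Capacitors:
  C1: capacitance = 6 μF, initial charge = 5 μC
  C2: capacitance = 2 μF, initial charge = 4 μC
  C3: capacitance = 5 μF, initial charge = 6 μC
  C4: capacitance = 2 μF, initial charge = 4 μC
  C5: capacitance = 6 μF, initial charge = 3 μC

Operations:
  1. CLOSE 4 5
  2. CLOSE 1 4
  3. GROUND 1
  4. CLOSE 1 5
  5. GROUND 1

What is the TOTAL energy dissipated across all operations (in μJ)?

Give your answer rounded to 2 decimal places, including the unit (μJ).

Initial: C1(6μF, Q=5μC, V=0.83V), C2(2μF, Q=4μC, V=2.00V), C3(5μF, Q=6μC, V=1.20V), C4(2μF, Q=4μC, V=2.00V), C5(6μF, Q=3μC, V=0.50V)
Op 1: CLOSE 4-5: Q_total=7.00, C_total=8.00, V=0.88; Q4=1.75, Q5=5.25; dissipated=1.688
Op 2: CLOSE 1-4: Q_total=6.75, C_total=8.00, V=0.84; Q1=5.06, Q4=1.69; dissipated=0.001
Op 3: GROUND 1: Q1=0; energy lost=2.136
Op 4: CLOSE 1-5: Q_total=5.25, C_total=12.00, V=0.44; Q1=2.62, Q5=2.62; dissipated=1.148
Op 5: GROUND 1: Q1=0; energy lost=0.574
Total dissipated: 5.547 μJ

Answer: 5.55 μJ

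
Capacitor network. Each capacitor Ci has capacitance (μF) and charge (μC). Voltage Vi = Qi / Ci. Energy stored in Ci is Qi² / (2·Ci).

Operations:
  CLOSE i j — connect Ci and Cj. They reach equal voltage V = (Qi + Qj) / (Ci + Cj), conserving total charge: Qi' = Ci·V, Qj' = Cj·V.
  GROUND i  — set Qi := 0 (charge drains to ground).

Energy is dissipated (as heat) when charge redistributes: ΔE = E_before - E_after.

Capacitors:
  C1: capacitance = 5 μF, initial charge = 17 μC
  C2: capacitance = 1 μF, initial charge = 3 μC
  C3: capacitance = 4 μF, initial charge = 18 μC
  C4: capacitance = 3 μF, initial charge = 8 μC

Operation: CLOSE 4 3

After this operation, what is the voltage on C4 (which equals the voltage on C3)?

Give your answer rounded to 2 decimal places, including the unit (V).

Answer: 3.71 V

Derivation:
Initial: C1(5μF, Q=17μC, V=3.40V), C2(1μF, Q=3μC, V=3.00V), C3(4μF, Q=18μC, V=4.50V), C4(3μF, Q=8μC, V=2.67V)
Op 1: CLOSE 4-3: Q_total=26.00, C_total=7.00, V=3.71; Q4=11.14, Q3=14.86; dissipated=2.881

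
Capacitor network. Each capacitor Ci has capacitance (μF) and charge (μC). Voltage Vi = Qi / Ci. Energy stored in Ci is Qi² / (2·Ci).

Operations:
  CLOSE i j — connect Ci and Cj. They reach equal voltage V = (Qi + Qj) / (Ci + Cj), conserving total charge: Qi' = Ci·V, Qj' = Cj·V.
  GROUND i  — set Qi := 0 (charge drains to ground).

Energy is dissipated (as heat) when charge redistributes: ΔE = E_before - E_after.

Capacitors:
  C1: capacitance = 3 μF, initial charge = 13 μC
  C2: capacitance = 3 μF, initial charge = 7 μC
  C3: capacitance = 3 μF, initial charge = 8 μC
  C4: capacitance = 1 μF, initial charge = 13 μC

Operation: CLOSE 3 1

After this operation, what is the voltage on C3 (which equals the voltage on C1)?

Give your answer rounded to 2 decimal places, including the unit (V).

Initial: C1(3μF, Q=13μC, V=4.33V), C2(3μF, Q=7μC, V=2.33V), C3(3μF, Q=8μC, V=2.67V), C4(1μF, Q=13μC, V=13.00V)
Op 1: CLOSE 3-1: Q_total=21.00, C_total=6.00, V=3.50; Q3=10.50, Q1=10.50; dissipated=2.083

Answer: 3.50 V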